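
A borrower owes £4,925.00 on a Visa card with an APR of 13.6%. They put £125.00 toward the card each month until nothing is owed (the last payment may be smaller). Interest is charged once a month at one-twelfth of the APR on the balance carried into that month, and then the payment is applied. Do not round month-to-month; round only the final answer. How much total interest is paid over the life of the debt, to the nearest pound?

Monthly rate r = 13.6%/12 = 1.13333% = 0.0113333.
Payoff takes n = ⌈−ln(1 − rB₀/P)/ln(1+r)⌉ = ⌈52.491⌉ = 53 payments; the last is £61.57.
Total paid = 52·£125.00 + £61.57 = £6,561.57.
Total interest = total paid − principal = £6,561.57 − £4,925.00 = £1,636.57.

£1,637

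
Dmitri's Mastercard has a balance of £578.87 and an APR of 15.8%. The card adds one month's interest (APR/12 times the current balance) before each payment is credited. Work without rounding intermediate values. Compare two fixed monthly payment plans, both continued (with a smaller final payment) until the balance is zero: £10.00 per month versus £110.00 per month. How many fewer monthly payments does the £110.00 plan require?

Monthly rate r = 15.8%/12 = 1.31667% = 0.0131667.
At £10.00/mo: n = ⌈−ln(1 − rB₀/P)/ln(1+r)⌉ = 110 payments (last £7.99); total interest = total paid − £578.87 = £519.12.
At £110.00/mo: 6 payments (last £54.02); total interest £25.15.
Payments saved = 110 − 6 = 104.

104 fewer payments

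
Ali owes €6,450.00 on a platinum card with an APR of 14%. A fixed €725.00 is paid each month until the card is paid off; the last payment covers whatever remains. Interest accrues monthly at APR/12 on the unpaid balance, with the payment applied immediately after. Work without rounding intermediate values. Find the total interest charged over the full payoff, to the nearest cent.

€400.55

Monthly rate r = 14%/12 = 1.16667% = 0.0116667.
Payoff takes n = ⌈−ln(1 − rB₀/P)/ln(1+r)⌉ = ⌈9.448⌉ = 10 payments; the last is €325.55.
Total paid = 9·€725.00 + €325.55 = €6,850.55.
Total interest = total paid − principal = €6,850.55 − €6,450.00 = €400.55.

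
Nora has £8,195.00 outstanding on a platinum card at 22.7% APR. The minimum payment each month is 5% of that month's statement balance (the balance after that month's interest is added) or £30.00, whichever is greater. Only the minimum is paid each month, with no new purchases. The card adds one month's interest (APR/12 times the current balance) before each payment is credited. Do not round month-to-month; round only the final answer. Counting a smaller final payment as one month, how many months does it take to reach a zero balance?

Monthly rate r = 22.7%/12 = 1.89167% = 0.0189167.
While 5% of the post-interest balance exceeds £30.00, each month B ← (B·(1+r))·(1 − 0.05), i.e. B shrinks by the factor (1+r)·0.95 = 0.96797.
This holds for months 1–81. Entering month 82 the balance is £586.67; 5% of the post-interest balance is now below £30.00, so the flat £30.00 minimum applies from here.
From month 82 a fixed £30.00 at rate r clears £586.67 in 25 more payments. Total: 81 + 25 = 106 months.

106 months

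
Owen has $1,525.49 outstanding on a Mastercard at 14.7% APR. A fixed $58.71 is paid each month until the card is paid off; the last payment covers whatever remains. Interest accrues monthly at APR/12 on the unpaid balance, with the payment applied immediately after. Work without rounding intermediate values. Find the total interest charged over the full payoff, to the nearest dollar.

Monthly rate r = 14.7%/12 = 1.225% = 0.01225.
Payoff takes n = ⌈−ln(1 − rB₀/P)/ln(1+r)⌉ = ⌈31.470⌉ = 32 payments; the last is $27.67.
Total paid = 31·$58.71 + $27.67 = $1,847.68.
Total interest = total paid − principal = $1,847.68 − $1,525.49 = $322.19.

$322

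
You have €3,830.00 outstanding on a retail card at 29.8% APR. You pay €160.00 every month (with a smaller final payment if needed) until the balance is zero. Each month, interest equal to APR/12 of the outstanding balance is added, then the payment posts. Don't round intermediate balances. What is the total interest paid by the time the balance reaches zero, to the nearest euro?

Monthly rate r = 29.8%/12 = 2.48333% = 0.0248333.
Payoff takes n = ⌈−ln(1 − rB₀/P)/ln(1+r)⌉ = ⌈36.792⌉ = 37 payments; the last is €127.03.
Total paid = 36·€160.00 + €127.03 = €5,887.03.
Total interest = total paid − principal = €5,887.03 − €3,830.00 = €2,057.03.

€2,057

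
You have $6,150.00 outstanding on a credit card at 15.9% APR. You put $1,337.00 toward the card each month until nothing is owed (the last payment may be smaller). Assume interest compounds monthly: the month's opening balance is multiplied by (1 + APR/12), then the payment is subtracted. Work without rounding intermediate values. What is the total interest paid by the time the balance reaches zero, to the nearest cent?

$238.86

Monthly rate r = 15.9%/12 = 1.325% = 0.01325.
Payoff takes n = ⌈−ln(1 − rB₀/P)/ln(1+r)⌉ = ⌈4.777⌉ = 5 payments; the last is $1,040.86.
Total paid = 4·$1,337.00 + $1,040.86 = $6,388.86.
Total interest = total paid − principal = $6,388.86 − $6,150.00 = $238.86.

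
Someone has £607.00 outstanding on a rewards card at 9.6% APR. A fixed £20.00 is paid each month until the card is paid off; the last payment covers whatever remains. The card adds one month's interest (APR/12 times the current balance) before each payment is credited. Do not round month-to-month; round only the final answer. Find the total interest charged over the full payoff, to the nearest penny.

Monthly rate r = 9.6%/12 = 0.8% = 0.008.
Payoff takes n = ⌈−ln(1 − rB₀/P)/ln(1+r)⌉ = ⌈34.905⌉ = 35 payments; the last is £18.10.
Total paid = 34·£20.00 + £18.10 = £698.10.
Total interest = total paid − principal = £698.10 − £607.00 = £91.10.

£91.10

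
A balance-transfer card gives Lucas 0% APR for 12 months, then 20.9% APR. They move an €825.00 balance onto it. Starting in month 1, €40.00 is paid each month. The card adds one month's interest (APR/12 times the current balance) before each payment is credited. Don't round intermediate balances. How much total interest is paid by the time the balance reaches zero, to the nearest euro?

€32

Promo months 1–12 at r₀ = 0%/12 = 0; months 13+ at r₁ = 20.9%/12 = 0.0174167.
After month 12 (no interest yet): B = €825.00 − 12·€40.00 = €345.00.
Then at r₁ with €40.00/mo: n₂ = −ln(1 − r₁·B/P)/ln(1+r₁) ≈ 9.43 → 10 more payments.
Total paid = 21·€40.00 + €17.17 = €857.17; interest = €857.17 − €825.00 = €32.17.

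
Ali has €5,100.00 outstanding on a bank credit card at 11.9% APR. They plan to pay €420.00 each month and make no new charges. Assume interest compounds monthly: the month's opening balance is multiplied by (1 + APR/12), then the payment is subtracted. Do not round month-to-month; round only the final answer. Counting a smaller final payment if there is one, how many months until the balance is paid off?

14 months

Monthly rate r = 11.9%/12 = 0.991667% = 0.00991667.
Recurrence: B ← B·(1+r) − €420.00.
Month 1: interest €50.58; balance after payment €4,730.57.
Month 2: interest €46.91; balance after payment €4,357.49.
Closed form: n = −ln(1 − rB₀/P)/ln(1+r) = −ln(0.87958)/ln(1.00992) ≈ 13.003, so the balance reaches zero during payment 14.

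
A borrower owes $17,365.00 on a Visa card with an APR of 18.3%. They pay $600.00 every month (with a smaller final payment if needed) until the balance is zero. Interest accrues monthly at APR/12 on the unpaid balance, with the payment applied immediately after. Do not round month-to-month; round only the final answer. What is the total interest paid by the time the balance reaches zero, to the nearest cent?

Monthly rate r = 18.3%/12 = 1.525% = 0.01525.
Payoff takes n = ⌈−ln(1 − rB₀/P)/ln(1+r)⌉ = ⌈38.471⌉ = 39 payments; the last is $283.59.
Total paid = 38·$600.00 + $283.59 = $23,083.59.
Total interest = total paid − principal = $23,083.59 − $17,365.00 = $5,718.59.

$5,718.59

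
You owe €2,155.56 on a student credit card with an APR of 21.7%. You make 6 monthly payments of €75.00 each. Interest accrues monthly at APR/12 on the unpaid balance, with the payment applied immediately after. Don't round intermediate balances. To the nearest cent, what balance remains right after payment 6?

Monthly rate r = 21.7%/12 = 1.80833% = 0.0180833.
Each month: B ← B·(1+r) − €75.00.
Month 1: interest €38.98; balance after payment €2,119.54.
Month 2: interest €38.33; balance after payment €2,082.87.
Month 3: interest €37.67; balance after payment €2,045.53.
Month 4: interest €36.99; balance after payment €2,007.52.
Month 5: interest €36.30; balance after payment €1,968.83.
Month 6: interest €35.60; balance after payment €1,929.43.

€1,929.43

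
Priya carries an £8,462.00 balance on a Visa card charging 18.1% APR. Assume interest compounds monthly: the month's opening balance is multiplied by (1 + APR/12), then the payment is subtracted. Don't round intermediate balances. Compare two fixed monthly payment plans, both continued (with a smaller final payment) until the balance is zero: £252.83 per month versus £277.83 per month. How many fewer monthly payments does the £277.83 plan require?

Monthly rate r = 18.1%/12 = 1.50833% = 0.0150833.
At £252.83/mo: n = ⌈−ln(1 − rB₀/P)/ln(1+r)⌉ = 47 payments (last £239.80); total interest = total paid − £8,462.00 = £3,407.98.
At £277.83/mo: 42 payments (last £23.86); total interest £2,952.89.
Payments saved = 47 − 42 = 5.

5 fewer payments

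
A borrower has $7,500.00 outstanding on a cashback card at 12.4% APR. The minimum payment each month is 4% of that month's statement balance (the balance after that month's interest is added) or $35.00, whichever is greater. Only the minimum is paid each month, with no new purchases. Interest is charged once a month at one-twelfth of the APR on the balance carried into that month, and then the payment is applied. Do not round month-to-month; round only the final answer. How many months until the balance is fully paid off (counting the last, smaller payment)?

Monthly rate r = 12.4%/12 = 1.03333% = 0.0103333.
While 4% of the post-interest balance exceeds $35.00, each month B ← (B·(1+r))·(1 − 0.04), i.e. B shrinks by the factor (1+r)·0.96 = 0.96992.
This holds for months 1–71. Entering month 72 the balance is $857.65; 4% of the post-interest balance is now below $35.00, so the flat $35.00 minimum applies from here.
From month 72 a fixed $35.00 at rate r clears $857.65 in 29 more payments. Total: 71 + 29 = 100 months.

100 months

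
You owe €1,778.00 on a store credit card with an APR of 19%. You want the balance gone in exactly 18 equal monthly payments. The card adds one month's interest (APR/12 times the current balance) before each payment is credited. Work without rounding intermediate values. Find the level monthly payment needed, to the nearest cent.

Monthly rate r = 19%/12 = 1.58333% = 0.0158333.
Level-payment amortization: P = B₀·r / (1 − (1+r)^(−n)) = 1778.00·0.0158333 / (1 − 1.01583^(−18)).
Denominator 1 − (1+r)^(−18) = 0.246304838.
P = 28.1517 / 0.246304838 ≈ 114.30.

€114.30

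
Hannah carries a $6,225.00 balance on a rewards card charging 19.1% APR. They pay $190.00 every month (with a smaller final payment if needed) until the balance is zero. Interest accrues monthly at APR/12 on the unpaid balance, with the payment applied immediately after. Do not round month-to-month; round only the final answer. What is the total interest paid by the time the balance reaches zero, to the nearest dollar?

Monthly rate r = 19.1%/12 = 1.59167% = 0.0159167.
Payoff takes n = ⌈−ln(1 − rB₀/P)/ln(1+r)⌉ = ⌈46.675⌉ = 47 payments; the last is $128.55.
Total paid = 46·$190.00 + $128.55 = $8,868.55.
Total interest = total paid − principal = $8,868.55 − $6,225.00 = $2,643.55.

$2,644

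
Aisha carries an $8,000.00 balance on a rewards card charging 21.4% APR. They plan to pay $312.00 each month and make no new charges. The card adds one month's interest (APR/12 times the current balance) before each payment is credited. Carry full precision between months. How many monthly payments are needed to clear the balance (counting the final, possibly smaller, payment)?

35 months

Monthly rate r = 21.4%/12 = 1.78333% = 0.0178333.
Recurrence: B ← B·(1+r) − $312.00.
Month 1: interest $142.67; balance after payment $7,830.67.
Month 2: interest $139.65; balance after payment $7,658.31.
Closed form: n = −ln(1 − rB₀/P)/ln(1+r) = −ln(0.54274)/ln(1.01783) ≈ 34.574, so the balance reaches zero during payment 35.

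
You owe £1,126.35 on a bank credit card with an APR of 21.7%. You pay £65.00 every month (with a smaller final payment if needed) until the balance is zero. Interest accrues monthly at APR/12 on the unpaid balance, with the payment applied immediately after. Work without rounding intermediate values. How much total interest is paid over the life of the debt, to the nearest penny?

Monthly rate r = 21.7%/12 = 1.80833% = 0.0180833.
Payoff takes n = ⌈−ln(1 − rB₀/P)/ln(1+r)⌉ = ⌈20.977⌉ = 21 payments; the last is £63.50.
Total paid = 20·£65.00 + £63.50 = £1,363.50.
Total interest = total paid − principal = £1,363.50 − £1,126.35 = £237.15.

£237.15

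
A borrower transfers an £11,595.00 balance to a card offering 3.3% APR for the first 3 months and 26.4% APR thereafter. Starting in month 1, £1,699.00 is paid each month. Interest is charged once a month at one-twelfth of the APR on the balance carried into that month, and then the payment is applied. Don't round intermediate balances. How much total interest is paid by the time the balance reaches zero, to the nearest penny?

Promo months 1–3 at r₀ = 3.3%/12 = 0.00275; months 4+ at r₁ = 26.4%/12 = 0.022.
After month 3: iterate B ← B·(1+r₀) − £1,699.00 for 3 months → £6,579.89.
Then at r₁ with £1,699.00/mo: n₂ = −ln(1 − r₁·B/P)/ln(1+r₁) ≈ 4.09 → 5 more payments.
Total paid = 7·£1,699.00 + £158.14 = £12,051.14; interest = £12,051.14 − £11,595.00 = £456.14.

£456.14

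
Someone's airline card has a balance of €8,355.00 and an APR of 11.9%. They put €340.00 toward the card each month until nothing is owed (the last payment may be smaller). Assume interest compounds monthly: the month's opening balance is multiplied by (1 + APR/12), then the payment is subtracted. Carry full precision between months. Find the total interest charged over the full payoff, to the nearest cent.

Monthly rate r = 11.9%/12 = 0.991667% = 0.00991667.
Payoff takes n = ⌈−ln(1 − rB₀/P)/ln(1+r)⌉ = ⌈28.304⌉ = 29 payments; the last is €103.78.
Total paid = 28·€340.00 + €103.78 = €9,623.78.
Total interest = total paid − principal = €9,623.78 − €8,355.00 = €1,268.78.

€1,268.78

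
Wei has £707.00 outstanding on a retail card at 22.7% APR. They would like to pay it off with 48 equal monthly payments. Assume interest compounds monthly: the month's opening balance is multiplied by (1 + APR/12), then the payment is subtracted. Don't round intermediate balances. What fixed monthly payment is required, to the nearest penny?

£22.54

Monthly rate r = 22.7%/12 = 1.89167% = 0.0189167.
Level-payment amortization: P = B₀·r / (1 − (1+r)^(−n)) = 707.00·0.0189167 / (1 − 1.01892^(−48)).
Denominator 1 − (1+r)^(−48) = 0.593234581.
P = 13.3741 / 0.593234581 ≈ 22.54.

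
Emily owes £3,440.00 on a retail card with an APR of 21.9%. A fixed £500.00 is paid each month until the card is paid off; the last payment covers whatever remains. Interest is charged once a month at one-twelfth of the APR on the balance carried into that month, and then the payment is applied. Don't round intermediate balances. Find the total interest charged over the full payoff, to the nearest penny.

£270.48

Monthly rate r = 21.9%/12 = 1.825% = 0.01825.
Payoff takes n = ⌈−ln(1 − rB₀/P)/ln(1+r)⌉ = ⌈7.419⌉ = 8 payments; the last is £210.48.
Total paid = 7·£500.00 + £210.48 = £3,710.48.
Total interest = total paid − principal = £3,710.48 − £3,440.00 = £270.48.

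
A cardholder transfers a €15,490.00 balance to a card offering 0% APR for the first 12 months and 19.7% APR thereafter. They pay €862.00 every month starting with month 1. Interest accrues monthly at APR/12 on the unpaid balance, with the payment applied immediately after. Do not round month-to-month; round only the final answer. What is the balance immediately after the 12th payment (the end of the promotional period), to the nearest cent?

Promo months 1–12 at r₀ = 0%/12 = 0; months 13+ at r₁ = 19.7%/12 = 0.0164167.
After month 12 (no interest yet): B = €15,490.00 − 12·€862.00 = €5,146.00.

€5,146.00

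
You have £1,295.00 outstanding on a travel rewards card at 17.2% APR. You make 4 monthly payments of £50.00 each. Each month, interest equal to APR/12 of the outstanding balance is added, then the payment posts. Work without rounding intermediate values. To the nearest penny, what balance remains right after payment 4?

£1,166.52

Monthly rate r = 17.2%/12 = 1.43333% = 0.0143333.
Each month: B ← B·(1+r) − £50.00.
Month 1: interest £18.56; balance after payment £1,263.56.
Month 2: interest £18.11; balance after payment £1,231.67.
Month 3: interest £17.65; balance after payment £1,199.33.
Month 4: interest £17.19; balance after payment £1,166.52.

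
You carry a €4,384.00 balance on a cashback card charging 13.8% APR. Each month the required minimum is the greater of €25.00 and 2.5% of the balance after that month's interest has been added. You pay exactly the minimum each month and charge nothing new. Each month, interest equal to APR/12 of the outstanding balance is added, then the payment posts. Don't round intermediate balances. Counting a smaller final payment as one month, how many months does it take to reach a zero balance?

Monthly rate r = 13.8%/12 = 1.15% = 0.0115.
While 2.5% of the post-interest balance exceeds €25.00, each month B ← (B·(1+r))·(1 − 0.025), i.e. B shrinks by the factor (1+r)·0.975 = 0.98621.
This holds for months 1–108. Entering month 109 the balance is €978.78; 2.5% of the post-interest balance is now below €25.00, so the flat €25.00 minimum applies from here.
From month 109 a fixed €25.00 at rate r clears €978.78 in 53 more payments. Total: 108 + 53 = 161 months.

161 months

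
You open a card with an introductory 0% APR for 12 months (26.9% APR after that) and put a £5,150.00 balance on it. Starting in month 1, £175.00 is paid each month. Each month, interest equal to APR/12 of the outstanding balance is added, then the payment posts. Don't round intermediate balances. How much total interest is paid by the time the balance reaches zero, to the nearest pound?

Promo months 1–12 at r₀ = 0%/12 = 0; months 13+ at r₁ = 26.9%/12 = 0.0224167.
After month 12 (no interest yet): B = £5,150.00 − 12·£175.00 = £3,050.00.
Then at r₁ with £175.00/mo: n₂ = −ln(1 − r₁·B/P)/ln(1+r₁) ≈ 22.35 → 23 more payments.
Total paid = 34·£175.00 + £61.29 = £6,011.29; interest = £6,011.29 − £5,150.00 = £861.29.

£861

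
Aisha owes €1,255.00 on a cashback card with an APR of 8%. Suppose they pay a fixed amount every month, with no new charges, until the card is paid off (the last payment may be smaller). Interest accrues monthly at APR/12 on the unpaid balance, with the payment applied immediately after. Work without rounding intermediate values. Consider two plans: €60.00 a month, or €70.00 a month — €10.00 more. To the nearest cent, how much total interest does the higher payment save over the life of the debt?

€15.09

Monthly rate r = 8%/12 = 0.666667% = 0.00666667.
At €60.00/mo: n = ⌈−ln(1 − rB₀/P)/ln(1+r)⌉ = 23 payments (last €36.14); total interest = total paid − €1,255.00 = €101.14.
At €70.00/mo: 20 payments (last €11.05); total interest €86.05.
Interest saved = €101.14 − €86.05 = €15.09.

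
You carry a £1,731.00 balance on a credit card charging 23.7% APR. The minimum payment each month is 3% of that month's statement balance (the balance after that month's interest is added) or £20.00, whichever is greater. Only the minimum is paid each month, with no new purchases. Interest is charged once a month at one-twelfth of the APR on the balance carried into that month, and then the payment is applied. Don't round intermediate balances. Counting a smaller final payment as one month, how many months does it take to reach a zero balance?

143 months

Monthly rate r = 23.7%/12 = 1.975% = 0.01975.
While 3% of the post-interest balance exceeds £20.00, each month B ← (B·(1+r))·(1 − 0.03), i.e. B shrinks by the factor (1+r)·0.97 = 0.98916.
This holds for months 1–90. Entering month 91 the balance is £648.91; 3% of the post-interest balance is now below £20.00, so the flat £20.00 minimum applies from here.
From month 91 a fixed £20.00 at rate r clears £648.91 in 53 more payments. Total: 90 + 53 = 143 months.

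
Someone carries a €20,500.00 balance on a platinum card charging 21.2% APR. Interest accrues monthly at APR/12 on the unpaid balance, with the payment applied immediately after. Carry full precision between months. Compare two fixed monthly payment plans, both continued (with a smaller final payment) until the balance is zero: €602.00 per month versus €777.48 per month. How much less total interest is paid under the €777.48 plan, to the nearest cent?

Monthly rate r = 21.2%/12 = 1.76667% = 0.0176667.
At €602.00/mo: n = ⌈−ln(1 − rB₀/P)/ln(1+r)⌉ = 53 payments (last €333.62); total interest = total paid − €20,500.00 = €11,137.62.
At €777.48/mo: 36 payments (last €626.60); total interest €7,338.40.
Interest saved = €11,137.62 − €7,338.40 = €3,799.22.

€3,799.22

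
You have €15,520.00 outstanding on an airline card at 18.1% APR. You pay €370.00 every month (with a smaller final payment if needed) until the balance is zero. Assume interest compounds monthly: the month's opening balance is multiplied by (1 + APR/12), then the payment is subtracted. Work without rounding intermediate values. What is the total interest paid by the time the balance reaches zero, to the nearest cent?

Monthly rate r = 18.1%/12 = 1.50833% = 0.0150833.
Payoff takes n = ⌈−ln(1 − rB₀/P)/ln(1+r)⌉ = ⌈66.900⌉ = 67 payments; the last is €333.10.
Total paid = 66·€370.00 + €333.10 = €24,753.10.
Total interest = total paid − principal = €24,753.10 − €15,520.00 = €9,233.10.

€9,233.10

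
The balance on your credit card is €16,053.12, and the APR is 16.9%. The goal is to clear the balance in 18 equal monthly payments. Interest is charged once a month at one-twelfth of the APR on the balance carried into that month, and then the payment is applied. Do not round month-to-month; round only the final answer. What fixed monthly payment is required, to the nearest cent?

Monthly rate r = 16.9%/12 = 1.40833% = 0.0140833.
Level-payment amortization: P = B₀·r / (1 − (1+r)^(−n)) = 16053.12·0.0140833 / (1 − 1.01408^(−18)).
Denominator 1 − (1+r)^(−18) = 0.222546561.
P = 226.081 / 0.222546561 ≈ 1015.88.

€1,015.88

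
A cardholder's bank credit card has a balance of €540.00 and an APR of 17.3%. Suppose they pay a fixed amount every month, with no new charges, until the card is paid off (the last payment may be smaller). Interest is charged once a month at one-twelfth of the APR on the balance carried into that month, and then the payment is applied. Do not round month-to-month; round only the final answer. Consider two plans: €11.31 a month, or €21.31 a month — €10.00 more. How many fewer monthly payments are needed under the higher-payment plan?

50 fewer payments

Monthly rate r = 17.3%/12 = 1.44167% = 0.0144167.
At €11.31/mo: n = ⌈−ln(1 − rB₀/P)/ln(1+r)⌉ = 82 payments (last €5.07); total interest = total paid − €540.00 = €381.18.
At €21.31/mo: 32 payments (last €16.27); total interest €136.88.
Payments saved = 82 − 32 = 50.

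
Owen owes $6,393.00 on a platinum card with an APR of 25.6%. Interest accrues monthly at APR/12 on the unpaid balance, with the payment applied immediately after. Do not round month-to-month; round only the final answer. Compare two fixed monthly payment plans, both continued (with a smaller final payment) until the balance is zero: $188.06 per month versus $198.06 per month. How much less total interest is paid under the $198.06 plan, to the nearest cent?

$561.66

Monthly rate r = 25.6%/12 = 2.13333% = 0.0213333.
At $188.06/mo: n = ⌈−ln(1 − rB₀/P)/ln(1+r)⌉ = 62 payments (last $37.03); total interest = total paid − $6,393.00 = $5,115.69.
At $198.06/mo: 56 payments (last $53.73); total interest $4,554.03.
Interest saved = $5,115.69 − $4,554.03 = $561.66.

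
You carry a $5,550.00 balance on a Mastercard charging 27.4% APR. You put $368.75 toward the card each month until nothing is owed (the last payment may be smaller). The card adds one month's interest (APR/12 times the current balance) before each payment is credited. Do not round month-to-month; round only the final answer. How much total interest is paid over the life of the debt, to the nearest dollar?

Monthly rate r = 27.4%/12 = 2.28333% = 0.0228333.
Payoff takes n = ⌈−ln(1 − rB₀/P)/ln(1+r)⌉ = ⌈18.651⌉ = 19 payments; the last is $241.04.
Total paid = 18·$368.75 + $241.04 = $6,878.54.
Total interest = total paid − principal = $6,878.54 − $5,550.00 = $1,328.54.

$1,329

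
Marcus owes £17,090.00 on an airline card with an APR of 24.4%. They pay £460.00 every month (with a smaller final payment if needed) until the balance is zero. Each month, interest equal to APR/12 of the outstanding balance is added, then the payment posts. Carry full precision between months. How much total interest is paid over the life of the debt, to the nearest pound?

Monthly rate r = 24.4%/12 = 2.03333% = 0.0203333.
Payoff takes n = ⌈−ln(1 − rB₀/P)/ln(1+r)⌉ = ⌈69.960⌉ = 70 payments; the last is £441.61.
Total paid = 69·£460.00 + £441.61 = £32,181.61.
Total interest = total paid − principal = £32,181.61 − £17,090.00 = £15,091.61.

£15,092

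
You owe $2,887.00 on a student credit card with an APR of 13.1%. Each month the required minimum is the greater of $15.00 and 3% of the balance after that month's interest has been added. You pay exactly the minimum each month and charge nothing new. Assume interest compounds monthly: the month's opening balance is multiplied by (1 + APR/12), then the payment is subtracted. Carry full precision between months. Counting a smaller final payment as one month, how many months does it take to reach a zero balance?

Monthly rate r = 13.1%/12 = 1.09167% = 0.0109167.
While 3% of the post-interest balance exceeds $15.00, each month B ← (B·(1+r))·(1 − 0.03), i.e. B shrinks by the factor (1+r)·0.97 = 0.98059.
This holds for months 1–91. Entering month 92 the balance is $485.03; 3% of the post-interest balance is now below $15.00, so the flat $15.00 minimum applies from here.
From month 92 a fixed $15.00 at rate r clears $485.03 in 41 more payments. Total: 91 + 41 = 132 months.

132 months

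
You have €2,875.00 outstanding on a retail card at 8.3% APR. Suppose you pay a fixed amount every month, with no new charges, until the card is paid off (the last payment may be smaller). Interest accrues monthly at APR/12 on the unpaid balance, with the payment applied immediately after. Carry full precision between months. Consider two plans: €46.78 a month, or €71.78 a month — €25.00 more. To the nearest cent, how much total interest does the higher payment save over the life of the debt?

€378.58

Monthly rate r = 8.3%/12 = 0.691667% = 0.00691667.
At €46.78/mo: n = ⌈−ln(1 − rB₀/P)/ln(1+r)⌉ = 81 payments (last €14.30); total interest = total paid − €2,875.00 = €881.70.
At €71.78/mo: 48 payments (last €4.46); total interest €503.12.
Interest saved = €881.70 − €503.12 = €378.58.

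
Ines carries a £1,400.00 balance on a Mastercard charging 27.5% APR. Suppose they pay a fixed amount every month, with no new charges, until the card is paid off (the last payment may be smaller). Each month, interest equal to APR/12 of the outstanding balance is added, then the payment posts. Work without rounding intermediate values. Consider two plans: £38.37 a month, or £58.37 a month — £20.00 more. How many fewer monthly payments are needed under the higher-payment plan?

Monthly rate r = 27.5%/12 = 2.29167% = 0.0229167.
At £38.37/mo: n = ⌈−ln(1 − rB₀/P)/ln(1+r)⌉ = 80 payments (last £32.00); total interest = total paid − £1,400.00 = £1,663.23.
At £58.37/mo: 36 payments (last £12.24); total interest £655.19.
Payments saved = 80 − 36 = 44.

44 fewer payments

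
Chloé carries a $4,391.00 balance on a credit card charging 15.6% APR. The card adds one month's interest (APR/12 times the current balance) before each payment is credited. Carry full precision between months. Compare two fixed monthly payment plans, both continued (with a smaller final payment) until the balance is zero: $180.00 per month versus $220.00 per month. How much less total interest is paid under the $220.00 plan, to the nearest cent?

$199.42

Monthly rate r = 15.6%/12 = 1.3% = 0.013.
At $180.00/mo: n = ⌈−ln(1 − rB₀/P)/ln(1+r)⌉ = 30 payments (last $96.13); total interest = total paid − $4,391.00 = $925.13.
At $220.00/mo: 24 payments (last $56.71); total interest $725.71.
Interest saved = $925.13 − $725.71 = $199.42.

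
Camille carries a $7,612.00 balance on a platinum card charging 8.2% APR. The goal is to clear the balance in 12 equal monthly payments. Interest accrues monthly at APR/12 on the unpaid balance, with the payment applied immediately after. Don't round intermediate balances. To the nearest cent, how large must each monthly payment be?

Monthly rate r = 8.2%/12 = 0.683333% = 0.00683333.
Level-payment amortization: P = B₀·r / (1 − (1+r)^(−n)) = 7612.00·0.00683333 / (1 − 1.00683^(−12)).
Denominator 1 − (1+r)^(−12) = 0.0784710656.
P = 52.0153 / 0.0784710656 ≈ 662.86.

$662.86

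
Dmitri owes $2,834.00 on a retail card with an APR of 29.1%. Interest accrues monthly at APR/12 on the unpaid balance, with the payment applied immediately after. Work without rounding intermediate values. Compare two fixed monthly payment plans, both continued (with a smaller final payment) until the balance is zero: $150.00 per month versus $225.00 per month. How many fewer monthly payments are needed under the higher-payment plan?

Monthly rate r = 29.1%/12 = 2.425% = 0.02425.
At $150.00/mo: n = ⌈−ln(1 − rB₀/P)/ln(1+r)⌉ = 26 payments (last $86.67); total interest = total paid − $2,834.00 = $1,002.67.
At $225.00/mo: 16 payments (last $48.06); total interest $589.06.
Payments saved = 26 − 16 = 10.

10 fewer payments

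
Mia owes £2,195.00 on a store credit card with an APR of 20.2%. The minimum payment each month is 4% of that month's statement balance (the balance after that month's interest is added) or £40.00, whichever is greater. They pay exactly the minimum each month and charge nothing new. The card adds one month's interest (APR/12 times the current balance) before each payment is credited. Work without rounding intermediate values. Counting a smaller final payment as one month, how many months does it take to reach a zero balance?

Monthly rate r = 20.2%/12 = 1.68333% = 0.0168333.
While 4% of the post-interest balance exceeds £40.00, each month B ← (B·(1+r))·(1 − 0.04), i.e. B shrinks by the factor (1+r)·0.96 = 0.97616.
This holds for months 1–34. Entering month 35 the balance is £966.38; 4% of the post-interest balance is now below £40.00, so the flat £40.00 minimum applies from here.
From month 35 a fixed £40.00 at rate r clears £966.38 in 32 more payments. Total: 34 + 32 = 66 months.

66 months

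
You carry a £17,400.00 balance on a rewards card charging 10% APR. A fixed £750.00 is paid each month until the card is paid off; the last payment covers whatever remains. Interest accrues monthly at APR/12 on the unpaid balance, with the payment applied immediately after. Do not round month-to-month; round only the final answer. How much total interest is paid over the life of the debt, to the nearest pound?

Monthly rate r = 10%/12 = 0.833333% = 0.00833333.
Payoff takes n = ⌈−ln(1 − rB₀/P)/ln(1+r)⌉ = ⌈25.889⌉ = 26 payments; the last is £666.79.
Total paid = 25·£750.00 + £666.79 = £19,416.79.
Total interest = total paid − principal = £19,416.79 − £17,400.00 = £2,016.79.

£2,017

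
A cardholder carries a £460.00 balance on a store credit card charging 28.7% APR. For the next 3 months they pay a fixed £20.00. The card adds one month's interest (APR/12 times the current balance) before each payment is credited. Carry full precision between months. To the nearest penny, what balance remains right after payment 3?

£432.35

Monthly rate r = 28.7%/12 = 2.39167% = 0.0239167.
Each month: B ← B·(1+r) − £20.00.
Month 1: interest £11.00; balance after payment £451.00.
Month 2: interest £10.79; balance after payment £441.79.
Month 3: interest £10.57; balance after payment £432.35.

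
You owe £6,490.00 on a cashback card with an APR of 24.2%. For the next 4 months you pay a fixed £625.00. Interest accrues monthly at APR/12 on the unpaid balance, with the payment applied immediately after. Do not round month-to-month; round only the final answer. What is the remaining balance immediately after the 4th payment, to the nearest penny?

Monthly rate r = 24.2%/12 = 2.01667% = 0.0201667.
Each month: B ← B·(1+r) − £625.00.
Month 1: interest £130.88; balance after payment £5,995.88.
Month 2: interest £120.92; balance after payment £5,491.80.
Month 3: interest £110.75; balance after payment £4,977.55.
Month 4: interest £100.38; balance after payment £4,452.93.

£4,452.93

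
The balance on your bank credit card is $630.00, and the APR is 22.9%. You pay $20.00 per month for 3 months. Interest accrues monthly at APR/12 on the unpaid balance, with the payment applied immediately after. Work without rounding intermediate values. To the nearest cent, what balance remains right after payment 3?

Monthly rate r = 22.9%/12 = 1.90833% = 0.0190833.
Each month: B ← B·(1+r) − $20.00.
Month 1: interest $12.02; balance after payment $622.02.
Month 2: interest $11.87; balance after payment $613.89.
Month 3: interest $11.72; balance after payment $605.61.

$605.61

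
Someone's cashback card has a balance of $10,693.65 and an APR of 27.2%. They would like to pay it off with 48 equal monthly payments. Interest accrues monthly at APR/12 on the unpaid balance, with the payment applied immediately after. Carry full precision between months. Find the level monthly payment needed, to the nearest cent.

Monthly rate r = 27.2%/12 = 2.26667% = 0.0226667.
Level-payment amortization: P = B₀·r / (1 − (1+r)^(−n)) = 10693.65·0.0226667 / (1 − 1.02267^(−48)).
Denominator 1 − (1+r)^(−48) = 0.658993095.
P = 242.389 / 0.658993095 ≈ 367.82.

$367.82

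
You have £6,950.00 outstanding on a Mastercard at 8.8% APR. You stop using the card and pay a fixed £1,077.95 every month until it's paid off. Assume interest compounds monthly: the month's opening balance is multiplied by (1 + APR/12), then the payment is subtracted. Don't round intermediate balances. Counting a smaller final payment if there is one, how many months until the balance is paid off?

7 payments

Monthly rate r = 8.8%/12 = 0.733333% = 0.00733333.
Recurrence: B ← B·(1+r) − £1,077.95.
Month 1: interest £50.97; balance after payment £5,923.02.
Month 2: interest £43.44; balance after payment £4,888.50.
Closed form: n = −ln(1 − rB₀/P)/ln(1+r) = −ln(0.95272)/ln(1.00733) ≈ 6.629, so the balance reaches zero during payment 7.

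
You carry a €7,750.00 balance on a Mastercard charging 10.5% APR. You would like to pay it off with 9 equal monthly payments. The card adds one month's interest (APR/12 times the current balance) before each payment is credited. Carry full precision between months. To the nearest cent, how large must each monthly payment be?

Monthly rate r = 10.5%/12 = 0.875% = 0.00875.
Level-payment amortization: P = B₀·r / (1 − (1+r)^(−n)) = 7750.00·0.00875 / (1 − 1.00875^(−9)).
Denominator 1 − (1+r)^(−9) = 0.0754123877.
P = 67.8125 / 0.0754123877 ≈ 899.22.

€899.22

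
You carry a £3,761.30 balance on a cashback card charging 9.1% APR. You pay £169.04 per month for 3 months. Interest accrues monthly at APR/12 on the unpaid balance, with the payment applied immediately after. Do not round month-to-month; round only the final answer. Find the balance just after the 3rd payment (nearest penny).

£3,336.54

Monthly rate r = 9.1%/12 = 0.758333% = 0.00758333.
Each month: B ← B·(1+r) − £169.04.
Month 1: interest £28.52; balance after payment £3,620.78.
Month 2: interest £27.46; balance after payment £3,479.20.
Month 3: interest £26.38; balance after payment £3,336.54.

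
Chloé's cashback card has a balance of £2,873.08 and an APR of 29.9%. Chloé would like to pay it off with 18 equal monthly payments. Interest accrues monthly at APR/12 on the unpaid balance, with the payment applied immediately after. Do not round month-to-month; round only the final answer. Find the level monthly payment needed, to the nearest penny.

Monthly rate r = 29.9%/12 = 2.49167% = 0.0249167.
Level-payment amortization: P = B₀·r / (1 − (1+r)^(−n)) = 2873.08·0.0249167 / (1 − 1.02492^(−18)).
Denominator 1 − (1+r)^(−18) = 0.357895074.
P = 71.5876 / 0.357895074 ≈ 200.02.

£200.02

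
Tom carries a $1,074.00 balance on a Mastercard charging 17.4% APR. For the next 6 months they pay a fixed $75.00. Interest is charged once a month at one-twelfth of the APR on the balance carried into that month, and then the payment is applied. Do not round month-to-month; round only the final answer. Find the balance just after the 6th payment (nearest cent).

$704.26

Monthly rate r = 17.4%/12 = 1.45% = 0.0145.
Each month: B ← B·(1+r) − $75.00.
Month 1: interest $15.57; balance after payment $1,014.57.
Month 2: interest $14.71; balance after payment $954.28.
Month 3: interest $13.84; balance after payment $893.12.
Month 4: interest $12.95; balance after payment $831.07.
Month 5: interest $12.05; balance after payment $768.12.
Month 6: interest $11.14; balance after payment $704.26.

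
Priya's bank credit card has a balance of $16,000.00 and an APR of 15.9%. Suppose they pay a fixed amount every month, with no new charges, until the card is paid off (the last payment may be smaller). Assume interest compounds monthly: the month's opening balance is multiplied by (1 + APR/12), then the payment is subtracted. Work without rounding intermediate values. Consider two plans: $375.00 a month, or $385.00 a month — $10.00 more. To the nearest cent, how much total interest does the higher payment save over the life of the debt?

$338.86

Monthly rate r = 15.9%/12 = 1.325% = 0.01325.
At $375.00/mo: n = ⌈−ln(1 − rB₀/P)/ln(1+r)⌉ = 64 payments (last $111.84); total interest = total paid − $16,000.00 = $7,736.84.
At $385.00/mo: 61 payments (last $297.98); total interest $7,397.98.
Interest saved = $7,736.84 − $7,397.98 = $338.86.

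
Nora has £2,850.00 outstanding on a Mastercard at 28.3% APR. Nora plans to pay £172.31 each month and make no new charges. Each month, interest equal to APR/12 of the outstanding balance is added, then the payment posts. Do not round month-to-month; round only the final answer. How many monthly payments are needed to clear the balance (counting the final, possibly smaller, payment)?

Monthly rate r = 28.3%/12 = 2.35833% = 0.0235833.
Recurrence: B ← B·(1+r) − £172.31.
Month 1: interest £67.21; balance after payment £2,744.90.
Month 2: interest £64.73; balance after payment £2,637.33.
Closed form: n = −ln(1 − rB₀/P)/ln(1+r) = −ln(0.60993)/ln(1.02358) ≈ 21.210, so the balance reaches zero during payment 22.

22 payments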